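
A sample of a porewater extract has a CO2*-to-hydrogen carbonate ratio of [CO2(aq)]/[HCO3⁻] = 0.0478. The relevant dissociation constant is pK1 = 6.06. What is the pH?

From K1 = [H⁺][HCO3⁻]/[CO2(aq)]:  pH = pK1 − log₁₀([CO2(aq)]/[HCO3⁻])
log₁₀(0.0478) = -1.321
pH = 6.06 − (-1.321) = 7.38

pH = 7.38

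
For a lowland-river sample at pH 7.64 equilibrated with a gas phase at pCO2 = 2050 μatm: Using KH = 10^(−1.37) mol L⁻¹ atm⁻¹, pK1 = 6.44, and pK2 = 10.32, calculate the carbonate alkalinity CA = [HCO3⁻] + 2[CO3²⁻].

[CO2*] = KH · pCO2 = 10^(−1.37) × 2050×10^-6 = 8.745×10^-5 mol/L
α₀ = 1/(1 + K1/[H⁺] + K1K2/[H⁺]²) = 1/(1 + 10^+1.20 + 10^-1.48) = 0.05923
DIC = [CO2*]/α₀ = 8.745×10^-5 / 0.05923 = 1.476 mmol/L
CA = (α₁ + 2α₂)·DIC = (0.9388 + 2×0.001961) × 1.476 = 1.39 mmol/L

CA = 1.39 mmol/L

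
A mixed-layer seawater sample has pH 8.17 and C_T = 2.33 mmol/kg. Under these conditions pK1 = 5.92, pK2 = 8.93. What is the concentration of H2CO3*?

[CO2*] = 11.1 μmol/kg

α₀ = 1 / (1 + K1/[H⁺] + K1K2/[H⁺]²) = 1 / (1 + 10^+2.25 + 10^+1.49)
   = 1 / (1 + 177.83 + 30.903) = 1/209.73 = 0.004768
[CO2*] = α₀ × DIC = 0.004768 × 2.33 = 0.0111 mmol/kg = 11.1 μmol/kg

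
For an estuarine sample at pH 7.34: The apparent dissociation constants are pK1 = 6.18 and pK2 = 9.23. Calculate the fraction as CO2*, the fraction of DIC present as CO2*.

α₀ = 1 / (1 + K1/[H⁺] + K1K2/[H⁺]²) = 1 / (1 + 10^+1.16 + 10^-0.73)
   = 1 / (1 + 14.454 + 0.18621) = 1/15.641 = 0.06394

α₀ = 0.0639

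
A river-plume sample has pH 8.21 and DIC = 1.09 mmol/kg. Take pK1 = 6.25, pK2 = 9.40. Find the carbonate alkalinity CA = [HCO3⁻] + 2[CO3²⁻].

CA = 1.14 mmol/kg

CA = [HCO3⁻] + 2[CO3²⁻] = (α₁ + 2α₂)·DIC
At pH 8.21: [H⁺]/K1 = 10^-1.96 = 0.010965, K2/[H⁺] = 10^-1.19 = 0.064565
α₁ = 1/(1 + 0.010965 + 0.064565) = 1/1.0755 = 0.9298; α₂ = α₁·K2/[H⁺] = 0.06003
α₁ + 2α₂ = 1.0498
CA = 1.0498 × 1.09 = 1.14 mmol/kg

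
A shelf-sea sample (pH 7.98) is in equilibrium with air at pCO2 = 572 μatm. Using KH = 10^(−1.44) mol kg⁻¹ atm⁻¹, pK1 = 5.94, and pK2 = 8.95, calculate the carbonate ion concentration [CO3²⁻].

[CO2*] = KH · pCO2 = 10^(−1.44) × 572×10^-6 = 2.077×10^-5 mol/kg
α₀ = 1/(1 + K1/[H⁺] + K1K2/[H⁺]²) = 1/(1 + 10^+2.04 + 10^+1.07) = 0.008170
DIC = [CO2*]/α₀ = 2.077×10^-5 / 0.008170 = 2.542 mmol/kg
[CO3²⁻] = α₂·DIC; α₂ = 0.09599, so [CO3²⁻] = 0.09599 × 2.542 = 0.244 mmol/kg

[CO3²⁻] = 0.244 mmol/kg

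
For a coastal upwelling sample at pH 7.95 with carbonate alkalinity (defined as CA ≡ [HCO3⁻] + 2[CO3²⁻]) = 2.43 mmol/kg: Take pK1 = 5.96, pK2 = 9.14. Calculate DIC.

CA = [HCO3⁻] + 2[CO3²⁻] = (α₁ + 2α₂)·DIC
At pH 7.95: [H⁺]/K1 = 10^-1.99 = 0.010233, K2/[H⁺] = 10^-1.19 = 0.064565
α₁ = 1/(1 + 0.010233 + 0.064565) = 1/1.0748 = 0.9304; α₂ = α₁·K2/[H⁺] = 0.06007
α₁ + 2α₂ = 1.0506
DIC = CA / (α₁ + 2α₂) = 2.43 / 1.0506 = 2.31 mmol/kg

DIC = 2.31 mmol/kg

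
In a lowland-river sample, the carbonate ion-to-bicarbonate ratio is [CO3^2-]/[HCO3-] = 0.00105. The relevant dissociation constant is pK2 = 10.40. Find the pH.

pH = 7.42

From K2 = [H⁺][CO3^2-]/[HCO3-]:  pH = pK2 + log₁₀([CO3^2-]/[HCO3-])
log₁₀(0.00105) = -2.979
pH = 10.40 + (-2.979) = 7.42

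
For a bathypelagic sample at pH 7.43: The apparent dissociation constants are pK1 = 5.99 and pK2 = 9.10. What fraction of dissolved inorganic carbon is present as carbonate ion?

α₂ = 0.0202

α₂ = 1 / (1 + [H⁺]/K2 + [H⁺]²/(K1K2)) = 1 / (1 + 10^+1.67 + 10^+0.23)
   = 1 / (1 + 46.774 + 1.6982) = 1/49.472 = 0.02021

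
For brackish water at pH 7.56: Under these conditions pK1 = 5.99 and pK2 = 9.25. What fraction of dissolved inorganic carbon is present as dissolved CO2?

α₀ = 0.0257

α₀ = 1 / (1 + K1/[H⁺] + K1K2/[H⁺]²) = 1 / (1 + 10^+1.57 + 10^-0.12)
   = 1 / (1 + 37.154 + 0.75858) = 1/38.912 = 0.02570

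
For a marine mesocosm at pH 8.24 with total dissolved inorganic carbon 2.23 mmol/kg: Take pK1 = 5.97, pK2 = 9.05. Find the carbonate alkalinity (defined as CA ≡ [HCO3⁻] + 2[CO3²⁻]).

CA = [HCO3⁻] + 2[CO3²⁻] = (α₁ + 2α₂)·DIC
At pH 8.24: [H⁺]/K1 = 10^-2.27 = 0.0053703, K2/[H⁺] = 10^-0.81 = 0.15488
α₁ = 1/(1 + 0.0053703 + 0.15488) = 1/1.1603 = 0.8619; α₂ = α₁·K2/[H⁺] = 0.1335
α₁ + 2α₂ = 1.1289
CA = 1.1289 × 2.23 = 2.52 mmol/kg

CA = 2.52 mmol/kg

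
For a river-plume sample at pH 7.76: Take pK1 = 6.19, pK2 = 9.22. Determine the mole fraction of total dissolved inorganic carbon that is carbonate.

α₂ = 0.0327

α₂ = 1 / (1 + [H⁺]/K2 + [H⁺]²/(K1K2)) = 1 / (1 + 10^+1.46 + 10^-0.11)
   = 1 / (1 + 28.840 + 0.77625) = 1/30.617 = 0.03266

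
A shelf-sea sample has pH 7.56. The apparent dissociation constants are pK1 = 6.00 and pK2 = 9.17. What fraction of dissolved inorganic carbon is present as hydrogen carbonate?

α₁ = 1 / (1 + [H⁺]/K1 + K2/[H⁺]) = 1 / (1 + 10^-1.56 + 10^-1.61)
   = 1 / (1 + 0.027542 + 0.024547) = 1/1.0521 = 0.9505

α₁ = 0.950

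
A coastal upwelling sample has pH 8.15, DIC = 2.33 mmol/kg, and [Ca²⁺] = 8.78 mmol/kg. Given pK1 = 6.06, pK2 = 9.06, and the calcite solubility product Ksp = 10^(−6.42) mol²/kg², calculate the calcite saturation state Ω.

α₂ = 1 / (1 + [H⁺]/K2 + [H⁺]²/(K1K2)) = 1 / (1 + 10^+0.91 + 10^-1.18)
   = 1 / (1 + 8.1283 + 0.066069) = 1/9.1944 = 0.1088
[CO3²⁻] = α₂ × DIC = 0.1088 × 2.33 = 0.2534 mmol/kg
Ksp = 10^(−6.42) = 3.802×10^-7
Ω = [Ca²⁺][CO3²⁻]/Ksp = (8.78×10^-3)(2.534×10^-4) / 3.802×10^-7 = 5.85

Ω = 5.85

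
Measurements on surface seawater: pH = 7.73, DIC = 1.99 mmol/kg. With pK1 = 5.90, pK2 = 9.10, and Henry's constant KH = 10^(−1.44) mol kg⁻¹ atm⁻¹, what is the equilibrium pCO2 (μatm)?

pCO2 = 767 μatm

α₀ = 1 / (1 + K1/[H⁺] + K1K2/[H⁺]²) = 1 / (1 + 10^+1.83 + 10^+0.46)
   = 1 / (1 + 67.608 + 2.8840) = 1/71.492 = 0.01399
[CO2*] = α₀ × DIC = 0.01399 × 1.99 = 0.02784 mmol/kg
pCO2 = [CO2*]/KH = 2.784×10^-5 / 3.631×10^-2 = 767 μatm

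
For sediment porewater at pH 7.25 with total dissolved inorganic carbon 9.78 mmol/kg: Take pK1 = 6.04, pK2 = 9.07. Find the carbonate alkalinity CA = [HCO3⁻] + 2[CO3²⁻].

CA = 9.36 mmol/kg

CA = [HCO3⁻] + 2[CO3²⁻] = (α₁ + 2α₂)·DIC
At pH 7.25: [H⁺]/K1 = 10^-1.21 = 0.061660, K2/[H⁺] = 10^-1.82 = 0.015136
α₁ = 1/(1 + 0.061660 + 0.015136) = 1/1.0768 = 0.9287; α₂ = α₁·K2/[H⁺] = 0.01406
α₁ + 2α₂ = 0.9568
CA = 0.9568 × 9.78 = 9.36 mmol/kg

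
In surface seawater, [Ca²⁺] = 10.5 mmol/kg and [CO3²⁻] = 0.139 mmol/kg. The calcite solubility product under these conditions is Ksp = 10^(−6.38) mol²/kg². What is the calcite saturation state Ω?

Ω = 3.50

Ksp = 10^(−6.38) = 4.169×10^-7
Ω = [Ca²⁺][CO3²⁻]/Ksp = (10.5×10^-3)(0.139×10^-3) / 4.169×10^-7 = 3.50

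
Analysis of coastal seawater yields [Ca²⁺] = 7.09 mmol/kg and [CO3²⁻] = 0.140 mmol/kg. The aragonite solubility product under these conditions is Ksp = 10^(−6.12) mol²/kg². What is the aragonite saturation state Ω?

Ω = 1.31

Ksp = 10^(−6.12) = 7.586×10^-7
Ω = [Ca²⁺][CO3²⁻]/Ksp = (7.09×10^-3)(0.140×10^-3) / 7.586×10^-7 = 1.31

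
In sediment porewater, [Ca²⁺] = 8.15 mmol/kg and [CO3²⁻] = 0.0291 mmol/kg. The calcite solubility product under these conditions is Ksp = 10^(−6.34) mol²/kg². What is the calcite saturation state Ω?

Ksp = 10^(−6.34) = 4.571×10^-7
Ω = [Ca²⁺][CO3²⁻]/Ksp = (8.15×10^-3)(0.0291×10^-3) / 4.571×10^-7 = 0.519

Ω = 0.519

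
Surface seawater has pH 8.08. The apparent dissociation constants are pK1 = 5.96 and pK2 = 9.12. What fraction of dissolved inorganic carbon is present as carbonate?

α₂ = 1 / (1 + [H⁺]/K2 + [H⁺]²/(K1K2)) = 1 / (1 + 10^+1.04 + 10^-1.08)
   = 1 / (1 + 10.965 + 0.083176) = 1/12.048 = 0.08300

α₂ = 0.0830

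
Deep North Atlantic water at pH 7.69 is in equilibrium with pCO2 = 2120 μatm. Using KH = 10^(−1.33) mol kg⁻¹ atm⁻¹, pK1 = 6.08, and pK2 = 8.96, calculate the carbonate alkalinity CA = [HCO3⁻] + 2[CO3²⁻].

CA = 4.47 mmol/kg

[CO2*] = KH · pCO2 = 10^(−1.33) × 2120×10^-6 = 9.916×10^-5 mol/kg
α₀ = 1/(1 + K1/[H⁺] + K1K2/[H⁺]²) = 1/(1 + 10^+1.61 + 10^+0.34) = 0.02277
DIC = [CO2*]/α₀ = 9.916×10^-5 / 0.02277 = 4.356 mmol/kg
CA = (α₁ + 2α₂)·DIC = (0.9274 + 2×0.04981) × 4.356 = 4.47 mmol/kg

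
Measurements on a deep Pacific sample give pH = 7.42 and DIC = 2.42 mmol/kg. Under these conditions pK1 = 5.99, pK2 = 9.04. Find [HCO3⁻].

[HCO3⁻] = 2.28 mmol/kg

α₁ = 1 / (1 + [H⁺]/K1 + K2/[H⁺]) = 1 / (1 + 10^-1.43 + 10^-1.62)
   = 1 / (1 + 0.037154 + 0.023988) = 1/1.0611 = 0.9424
[HCO3⁻] = α₁ × DIC = 0.9424 × 2.42 = 2.28 mmol/kg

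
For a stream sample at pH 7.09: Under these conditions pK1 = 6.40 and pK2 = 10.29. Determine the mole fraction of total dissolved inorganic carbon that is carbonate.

α₂ = 0.000524

α₂ = 1 / (1 + [H⁺]/K2 + [H⁺]²/(K1K2)) = 1 / (1 + 10^+3.20 + 10^+2.51)
   = 1 / (1 + 1584.9 + 323.59) = 1/1909.5 = 0.0005237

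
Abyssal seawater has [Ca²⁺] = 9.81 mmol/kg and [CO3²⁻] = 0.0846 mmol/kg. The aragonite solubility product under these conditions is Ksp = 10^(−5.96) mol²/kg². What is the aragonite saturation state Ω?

Ω = 0.757

Ksp = 10^(−5.96) = 1.096×10^-6
Ω = [Ca²⁺][CO3²⁻]/Ksp = (9.81×10^-3)(0.0846×10^-3) / 1.096×10^-6 = 0.757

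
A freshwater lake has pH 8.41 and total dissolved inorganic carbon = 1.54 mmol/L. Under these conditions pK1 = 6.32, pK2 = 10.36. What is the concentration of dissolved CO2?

[CO2*] = 12.3 μmol/L

α₀ = 1 / (1 + K1/[H⁺] + K1K2/[H⁺]²) = 1 / (1 + 10^+2.09 + 10^+0.14)
   = 1 / (1 + 123.03 + 1.3804) = 1/125.41 = 0.007974
[CO2*] = α₀ × DIC = 0.007974 × 1.54 = 0.0123 mmol/L = 12.3 μmol/L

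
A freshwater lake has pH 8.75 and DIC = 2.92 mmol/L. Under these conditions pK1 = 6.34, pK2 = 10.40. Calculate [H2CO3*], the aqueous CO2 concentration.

α₀ = 1 / (1 + K1/[H⁺] + K1K2/[H⁺]²) = 1 / (1 + 10^+2.41 + 10^+0.76)
   = 1 / (1 + 257.04 + 5.7544) = 1/263.79 = 0.003791
[CO2*] = α₀ × DIC = 0.003791 × 2.92 = 0.0111 mmol/L = 11.1 μmol/L

[CO2*] = 11.1 μmol/L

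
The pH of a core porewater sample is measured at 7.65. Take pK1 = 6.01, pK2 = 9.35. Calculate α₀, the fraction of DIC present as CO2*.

α₀ = 1 / (1 + K1/[H⁺] + K1K2/[H⁺]²) = 1 / (1 + 10^+1.64 + 10^-0.06)
   = 1 / (1 + 43.652 + 0.87096) = 1/45.523 = 0.02197

α₀ = 0.0220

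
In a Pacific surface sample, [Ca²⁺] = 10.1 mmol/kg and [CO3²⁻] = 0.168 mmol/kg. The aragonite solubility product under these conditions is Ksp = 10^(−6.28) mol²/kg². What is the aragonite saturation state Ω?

Ksp = 10^(−6.28) = 5.248×10^-7
Ω = [Ca²⁺][CO3²⁻]/Ksp = (10.1×10^-3)(0.168×10^-3) / 5.248×10^-7 = 3.23

Ω = 3.23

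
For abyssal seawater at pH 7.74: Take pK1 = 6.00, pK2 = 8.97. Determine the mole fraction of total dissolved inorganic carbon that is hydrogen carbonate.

α₁ = 1 / (1 + [H⁺]/K1 + K2/[H⁺]) = 1 / (1 + 10^-1.74 + 10^-1.23)
   = 1 / (1 + 0.018197 + 0.058884) = 1/1.0771 = 0.9284

α₁ = 0.928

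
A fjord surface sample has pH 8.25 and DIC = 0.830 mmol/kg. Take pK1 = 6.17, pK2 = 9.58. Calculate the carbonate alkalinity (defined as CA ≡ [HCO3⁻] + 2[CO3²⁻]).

CA = 0.860 mmol/kg

CA = [HCO3⁻] + 2[CO3²⁻] = (α₁ + 2α₂)·DIC
At pH 8.25: [H⁺]/K1 = 10^-2.08 = 0.0083176, K2/[H⁺] = 10^-1.33 = 0.046774
α₁ = 1/(1 + 0.0083176 + 0.046774) = 1/1.0551 = 0.9478; α₂ = α₁·K2/[H⁺] = 0.04433
α₁ + 2α₂ = 1.0364
CA = 1.0364 × 0.830 = 0.860 mmol/kg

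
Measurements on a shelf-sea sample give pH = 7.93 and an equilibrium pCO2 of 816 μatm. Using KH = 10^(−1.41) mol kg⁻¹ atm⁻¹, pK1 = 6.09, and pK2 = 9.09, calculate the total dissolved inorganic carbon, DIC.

DIC = 2.38 mmol/kg

[CO2*] = KH · pCO2 = 10^(−1.41) × 816×10^-6 = 3.175×10^-5 mol/kg
α₀ = 1/(1 + K1/[H⁺] + K1K2/[H⁺]²) = 1/(1 + 10^+1.84 + 10^+0.68) = 0.01334
DIC = [CO2*]/α₀ = 3.175×10^-5 / 0.01334 = 2.38 mmol/kg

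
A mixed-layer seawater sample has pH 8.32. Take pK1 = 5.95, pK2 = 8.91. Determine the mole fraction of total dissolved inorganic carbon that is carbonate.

α₂ = 1 / (1 + [H⁺]/K2 + [H⁺]²/(K1K2)) = 1 / (1 + 10^+0.59 + 10^-1.78)
   = 1 / (1 + 3.8905 + 0.016596) = 1/4.9070 = 0.2038

α₂ = 0.204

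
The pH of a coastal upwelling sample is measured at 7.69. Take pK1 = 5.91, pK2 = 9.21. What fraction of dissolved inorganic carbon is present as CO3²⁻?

α₂ = 0.0288

α₂ = 1 / (1 + [H⁺]/K2 + [H⁺]²/(K1K2)) = 1 / (1 + 10^+1.52 + 10^-0.26)
   = 1 / (1 + 33.113 + 0.54954) = 1/34.663 = 0.02885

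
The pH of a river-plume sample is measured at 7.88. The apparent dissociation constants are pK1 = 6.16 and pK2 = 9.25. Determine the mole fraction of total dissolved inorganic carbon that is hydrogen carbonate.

α₁ = 1 / (1 + [H⁺]/K1 + K2/[H⁺]) = 1 / (1 + 10^-1.72 + 10^-1.37)
   = 1 / (1 + 0.019055 + 0.042658) = 1/1.0617 = 0.9419

α₁ = 0.942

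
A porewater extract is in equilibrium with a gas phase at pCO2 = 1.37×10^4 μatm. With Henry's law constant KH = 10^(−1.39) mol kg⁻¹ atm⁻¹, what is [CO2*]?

[CO2*] = 558 μmol/kg

KH = 10^(−1.39) = 4.074×10^-2 mol kg⁻¹ atm⁻¹
[CO2*] = KH · pCO2 = 4.074×10^-2 × 1.37×10^4×10^-6 atm = 5.58×10^-4 mol/kg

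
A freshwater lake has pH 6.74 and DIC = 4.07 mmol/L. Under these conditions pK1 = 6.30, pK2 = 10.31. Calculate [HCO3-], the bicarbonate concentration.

[HCO3⁻] = 2.99 mmol/L

α₁ = 1 / (1 + [H⁺]/K1 + K2/[H⁺]) = 1 / (1 + 10^-0.44 + 10^-3.57)
   = 1 / (1 + 0.36308 + 0.00026915) = 1/1.3633 = 0.7335
[HCO3⁻] = α₁ × DIC = 0.7335 × 4.07 = 2.99 mmol/L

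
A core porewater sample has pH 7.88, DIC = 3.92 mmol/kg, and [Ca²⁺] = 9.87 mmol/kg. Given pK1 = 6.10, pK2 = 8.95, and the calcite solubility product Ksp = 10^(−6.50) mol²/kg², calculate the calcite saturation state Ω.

α₂ = 1 / (1 + [H⁺]/K2 + [H⁺]²/(K1K2)) = 1 / (1 + 10^+1.07 + 10^-0.71)
   = 1 / (1 + 11.749 + 0.19498) = 1/12.944 = 0.07726
[CO3²⁻] = α₂ × DIC = 0.07726 × 3.92 = 0.3028 mmol/kg
Ksp = 10^(−6.50) = 3.162×10^-7
Ω = [Ca²⁺][CO3²⁻]/Ksp = (9.87×10^-3)(3.028×10^-4) / 3.162×10^-7 = 9.45

Ω = 9.45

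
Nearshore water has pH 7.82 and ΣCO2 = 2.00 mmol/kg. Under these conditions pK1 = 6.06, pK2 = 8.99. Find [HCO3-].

[HCO3⁻] = 1.84 mmol/kg

α₁ = 1 / (1 + [H⁺]/K1 + K2/[H⁺]) = 1 / (1 + 10^-1.76 + 10^-1.17)
   = 1 / (1 + 0.017378 + 0.067608) = 1/1.0850 = 0.9217
[HCO3⁻] = α₁ × DIC = 0.9217 × 2.00 = 1.84 mmol/kg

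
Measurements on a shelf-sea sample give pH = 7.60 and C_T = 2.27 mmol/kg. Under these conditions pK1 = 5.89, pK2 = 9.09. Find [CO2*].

α₀ = 1 / (1 + K1/[H⁺] + K1K2/[H⁺]²) = 1 / (1 + 10^+1.71 + 10^+0.22)
   = 1 / (1 + 51.286 + 1.6596) = 1/53.946 = 0.01854
[CO2*] = α₀ × DIC = 0.01854 × 2.27 = 0.0421 mmol/kg

[CO2*] = 0.0421 mmol/kg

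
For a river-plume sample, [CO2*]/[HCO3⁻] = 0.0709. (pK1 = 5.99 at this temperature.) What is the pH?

From K1 = [H⁺][HCO3⁻]/[CO2*]:  pH = pK1 − log₁₀([CO2*]/[HCO3⁻])
log₁₀(0.0709) = -1.149
pH = 5.99 − (-1.149) = 7.14

pH = 7.14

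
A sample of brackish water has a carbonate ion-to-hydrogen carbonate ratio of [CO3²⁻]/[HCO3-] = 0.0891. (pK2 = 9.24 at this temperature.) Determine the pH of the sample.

From K2 = [H⁺][CO3²⁻]/[HCO3-]:  pH = pK2 + log₁₀([CO3²⁻]/[HCO3-])
log₁₀(0.0891) = -1.050
pH = 9.24 + (-1.050) = 8.19

pH = 8.19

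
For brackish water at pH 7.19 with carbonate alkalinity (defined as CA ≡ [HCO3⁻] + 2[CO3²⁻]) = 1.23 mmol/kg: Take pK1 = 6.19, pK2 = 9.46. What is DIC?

DIC = 1.35 mmol/kg

CA = [HCO3⁻] + 2[CO3²⁻] = (α₁ + 2α₂)·DIC
At pH 7.19: [H⁺]/K1 = 10^-1.00 = 0.10000, K2/[H⁺] = 10^-2.27 = 0.0053703
α₁ = 1/(1 + 0.10000 + 0.0053703) = 1/1.1054 = 0.9047; α₂ = α₁·K2/[H⁺] = 0.004858
α₁ + 2α₂ = 0.9144
DIC = CA / (α₁ + 2α₂) = 1.23 / 0.9144 = 1.35 mmol/kg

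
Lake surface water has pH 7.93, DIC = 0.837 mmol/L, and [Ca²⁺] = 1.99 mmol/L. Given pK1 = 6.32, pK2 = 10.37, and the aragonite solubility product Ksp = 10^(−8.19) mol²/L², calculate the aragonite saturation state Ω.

α₂ = 1 / (1 + [H⁺]/K2 + [H⁺]²/(K1K2)) = 1 / (1 + 10^+2.44 + 10^+0.83)
   = 1 / (1 + 275.42 + 6.7608) = 1/283.18 = 0.003531
[CO3²⁻] = α₂ × DIC = 0.003531 × 0.837 = 0.002956 mmol/L = 2.956 μmol/L
Ksp = 10^(−8.19) = 6.457×10^-9
Ω = [Ca²⁺][CO3²⁻]/Ksp = (1.99×10^-3)(2.956×10^-6) / 6.457×10^-9 = 0.911

Ω = 0.911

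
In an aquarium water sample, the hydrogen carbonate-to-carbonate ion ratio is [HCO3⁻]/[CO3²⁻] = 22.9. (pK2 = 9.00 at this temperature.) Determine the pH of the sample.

pH = 7.64

From K2 = [H⁺][CO3²⁻]/[HCO3⁻]:  pH = pK2 − log₁₀([HCO3⁻]/[CO3²⁻])
log₁₀(22.9) = +1.360
pH = 9.00 − (+1.360) = 7.64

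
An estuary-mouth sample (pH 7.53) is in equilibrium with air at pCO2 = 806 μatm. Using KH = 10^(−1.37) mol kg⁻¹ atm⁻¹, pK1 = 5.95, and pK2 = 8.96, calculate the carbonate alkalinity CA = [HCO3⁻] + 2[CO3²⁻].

[CO2*] = KH · pCO2 = 10^(−1.37) × 806×10^-6 = 3.438×10^-5 mol/kg
α₀ = 1/(1 + K1/[H⁺] + K1K2/[H⁺]²) = 1/(1 + 10^+1.58 + 10^+0.15) = 0.02473
DIC = [CO2*]/α₀ = 3.438×10^-5 / 0.02473 = 1.390 mmol/kg
CA = (α₁ + 2α₂)·DIC = (0.9403 + 2×0.03494) × 1.390 = 1.40 mmol/kg

CA = 1.40 mmol/kg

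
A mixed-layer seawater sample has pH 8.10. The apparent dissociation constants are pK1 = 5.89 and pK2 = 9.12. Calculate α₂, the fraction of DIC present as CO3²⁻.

α₂ = 0.0867

α₂ = 1 / (1 + [H⁺]/K2 + [H⁺]²/(K1K2)) = 1 / (1 + 10^+1.02 + 10^-1.19)
   = 1 / (1 + 10.471 + 0.064565) = 1/11.536 = 0.08669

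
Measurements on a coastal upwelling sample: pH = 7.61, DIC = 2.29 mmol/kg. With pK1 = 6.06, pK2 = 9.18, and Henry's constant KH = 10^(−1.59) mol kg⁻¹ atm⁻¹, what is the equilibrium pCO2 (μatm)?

α₀ = 1 / (1 + K1/[H⁺] + K1K2/[H⁺]²) = 1 / (1 + 10^+1.55 + 10^-0.02)
   = 1 / (1 + 35.481 + 0.95499) = 1/37.436 = 0.02671
[CO2*] = α₀ × DIC = 0.02671 × 2.29 = 0.06117 mmol/kg
pCO2 = [CO2*]/KH = 6.117×10^-5 / 2.570×10^-2 = 2380 μatm

pCO2 = 2380 μatm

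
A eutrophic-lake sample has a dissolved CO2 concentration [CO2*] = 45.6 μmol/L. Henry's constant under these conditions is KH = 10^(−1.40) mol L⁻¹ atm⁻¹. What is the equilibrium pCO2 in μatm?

pCO2 = 1150 μatm

KH = 10^(−1.40) = 3.981×10^-2 mol L⁻¹ atm⁻¹
pCO2 = [CO2*]/KH = 45.6×10^-6 / 3.981×10^-2 = 1.15×10^-3 atm = 1150 μatm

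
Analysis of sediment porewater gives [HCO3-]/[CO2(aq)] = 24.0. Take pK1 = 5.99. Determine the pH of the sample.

pH = 7.37

From K1 = [H⁺][HCO3-]/[CO2(aq)]:  pH = pK1 + log₁₀([HCO3-]/[CO2(aq)])
log₁₀(24.0) = +1.380
pH = 5.99 + (+1.380) = 7.37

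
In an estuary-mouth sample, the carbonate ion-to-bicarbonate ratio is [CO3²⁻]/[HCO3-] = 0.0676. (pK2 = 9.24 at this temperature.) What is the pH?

pH = 8.07

From K2 = [H⁺][CO3²⁻]/[HCO3-]:  pH = pK2 + log₁₀([CO3²⁻]/[HCO3-])
log₁₀(0.0676) = -1.170
pH = 9.24 + (-1.170) = 8.07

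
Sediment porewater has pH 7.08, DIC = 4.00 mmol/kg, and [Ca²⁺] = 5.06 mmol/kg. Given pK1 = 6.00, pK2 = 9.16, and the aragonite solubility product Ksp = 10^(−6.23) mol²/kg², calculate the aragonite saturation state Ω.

α₂ = 1 / (1 + [H⁺]/K2 + [H⁺]²/(K1K2)) = 1 / (1 + 10^+2.08 + 10^+1.00)
   = 1 / (1 + 120.23 + 10.000) = 1/131.23 = 0.007620
[CO3²⁻] = α₂ × DIC = 0.007620 × 4.00 = 0.03048 mmol/kg
Ksp = 10^(−6.23) = 5.888×10^-7
Ω = [Ca²⁺][CO3²⁻]/Ksp = (5.06×10^-3)(3.048×10^-5) / 5.888×10^-7 = 0.262

Ω = 0.262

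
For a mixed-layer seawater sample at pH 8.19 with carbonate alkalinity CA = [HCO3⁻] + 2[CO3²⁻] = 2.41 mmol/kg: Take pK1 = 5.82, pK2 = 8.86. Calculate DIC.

DIC = 2.06 mmol/kg

CA = [HCO3⁻] + 2[CO3²⁻] = (α₁ + 2α₂)·DIC
At pH 8.19: [H⁺]/K1 = 10^-2.37 = 0.0042658, K2/[H⁺] = 10^-0.67 = 0.21380
α₁ = 1/(1 + 0.0042658 + 0.21380) = 1/1.2181 = 0.8210; α₂ = α₁·K2/[H⁺] = 0.1755
α₁ + 2α₂ = 1.1720
DIC = CA / (α₁ + 2α₂) = 2.41 / 1.1720 = 2.06 mmol/kg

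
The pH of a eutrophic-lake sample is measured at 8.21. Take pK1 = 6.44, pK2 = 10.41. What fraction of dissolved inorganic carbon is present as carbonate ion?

α₂ = 1 / (1 + [H⁺]/K2 + [H⁺]²/(K1K2)) = 1 / (1 + 10^+2.20 + 10^+0.43)
   = 1 / (1 + 158.49 + 2.6915) = 1/162.18 = 0.006166

α₂ = 0.00617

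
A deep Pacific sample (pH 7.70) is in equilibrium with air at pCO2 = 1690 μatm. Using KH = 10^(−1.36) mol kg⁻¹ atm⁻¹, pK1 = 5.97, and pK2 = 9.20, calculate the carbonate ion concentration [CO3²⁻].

[CO3²⁻] = 0.125 mmol/kg

[CO2*] = KH · pCO2 = 10^(−1.36) × 1690×10^-6 = 7.377×10^-5 mol/kg
α₀ = 1/(1 + K1/[H⁺] + K1K2/[H⁺]²) = 1/(1 + 10^+1.73 + 10^+0.23) = 0.01773
DIC = [CO2*]/α₀ = 7.377×10^-5 / 0.01773 = 4.161 mmol/kg
[CO3²⁻] = α₂·DIC; α₂ = 0.03011, so [CO3²⁻] = 0.03011 × 4.161 = 0.125 mmol/kg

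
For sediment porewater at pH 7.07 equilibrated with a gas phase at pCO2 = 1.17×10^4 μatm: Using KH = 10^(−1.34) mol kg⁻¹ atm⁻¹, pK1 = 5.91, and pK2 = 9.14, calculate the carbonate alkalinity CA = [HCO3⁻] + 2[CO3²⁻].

CA = 7.86 mmol/kg

[CO2*] = KH · pCO2 = 10^(−1.34) × 1.17×10^4×10^-6 = 5.348×10^-4 mol/kg
α₀ = 1/(1 + K1/[H⁺] + K1K2/[H⁺]²) = 1/(1 + 10^+1.16 + 10^-0.91) = 0.06420
DIC = [CO2*]/α₀ = 5.348×10^-4 / 0.06420 = 8.331 mmol/kg
CA = (α₁ + 2α₂)·DIC = (0.9279 + 2×0.007898) × 8.331 = 7.86 mmol/kg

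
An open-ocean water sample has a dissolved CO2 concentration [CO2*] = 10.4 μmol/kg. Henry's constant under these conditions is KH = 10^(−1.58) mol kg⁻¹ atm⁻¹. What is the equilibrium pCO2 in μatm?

pCO2 = 395 μatm

KH = 10^(−1.58) = 2.630×10^-2 mol kg⁻¹ atm⁻¹
pCO2 = [CO2*]/KH = 10.4×10^-6 / 2.630×10^-2 = 3.95×10^-4 atm = 395 μatm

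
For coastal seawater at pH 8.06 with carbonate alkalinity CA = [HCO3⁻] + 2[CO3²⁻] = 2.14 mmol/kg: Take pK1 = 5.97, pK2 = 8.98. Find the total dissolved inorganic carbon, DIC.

DIC = 1.95 mmol/kg

CA = [HCO3⁻] + 2[CO3²⁻] = (α₁ + 2α₂)·DIC
At pH 8.06: [H⁺]/K1 = 10^-2.09 = 0.0081283, K2/[H⁺] = 10^-0.92 = 0.12023
α₁ = 1/(1 + 0.0081283 + 0.12023) = 1/1.1284 = 0.8862; α₂ = α₁·K2/[H⁺] = 0.1066
α₁ + 2α₂ = 1.0993
DIC = CA / (α₁ + 2α₂) = 2.14 / 1.0993 = 1.95 mmol/kg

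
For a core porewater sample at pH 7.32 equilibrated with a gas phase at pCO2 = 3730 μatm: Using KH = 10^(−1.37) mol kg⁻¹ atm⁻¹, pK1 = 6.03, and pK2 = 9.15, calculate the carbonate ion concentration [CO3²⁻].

[CO3²⁻] = 0.0459 mmol/kg

[CO2*] = KH · pCO2 = 10^(−1.37) × 3730×10^-6 = 1.591×10^-4 mol/kg
α₀ = 1/(1 + K1/[H⁺] + K1K2/[H⁺]²) = 1/(1 + 10^+1.29 + 10^-0.54) = 0.04811
DIC = [CO2*]/α₀ = 1.591×10^-4 / 0.04811 = 3.307 mmol/kg
[CO3²⁻] = α₂·DIC; α₂ = 0.01387, so [CO3²⁻] = 0.01387 × 3.307 = 0.0459 mmol/kg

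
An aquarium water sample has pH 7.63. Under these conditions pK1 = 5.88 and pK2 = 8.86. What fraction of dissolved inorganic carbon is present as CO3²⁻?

α₂ = 0.0547

α₂ = 1 / (1 + [H⁺]/K2 + [H⁺]²/(K1K2)) = 1 / (1 + 10^+1.23 + 10^-0.52)
   = 1 / (1 + 16.982 + 0.30200) = 1/18.284 = 0.05469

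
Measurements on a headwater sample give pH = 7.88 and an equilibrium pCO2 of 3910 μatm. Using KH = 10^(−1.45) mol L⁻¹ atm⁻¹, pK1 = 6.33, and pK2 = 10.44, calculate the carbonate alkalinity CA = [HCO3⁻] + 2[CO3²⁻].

CA = 4.95 mmol/L

[CO2*] = KH · pCO2 = 10^(−1.45) × 3910×10^-6 = 1.387×10^-4 mol/L
α₀ = 1/(1 + K1/[H⁺] + K1K2/[H⁺]²) = 1/(1 + 10^+1.55 + 10^-1.01) = 0.02734
DIC = [CO2*]/α₀ = 1.387×10^-4 / 0.02734 = 5.075 mmol/L
CA = (α₁ + 2α₂)·DIC = (0.9700 + 2×0.002672) × 5.075 = 4.95 mmol/L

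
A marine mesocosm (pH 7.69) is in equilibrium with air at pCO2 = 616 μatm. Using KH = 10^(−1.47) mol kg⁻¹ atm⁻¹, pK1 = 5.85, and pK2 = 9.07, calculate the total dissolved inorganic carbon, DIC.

DIC = 1.53 mmol/kg

[CO2*] = KH · pCO2 = 10^(−1.47) × 616×10^-6 = 2.087×10^-5 mol/kg
α₀ = 1/(1 + K1/[H⁺] + K1K2/[H⁺]²) = 1/(1 + 10^+1.84 + 10^+0.46) = 0.01369
DIC = [CO2*]/α₀ = 2.087×10^-5 / 0.01369 = 1.53 mmol/kg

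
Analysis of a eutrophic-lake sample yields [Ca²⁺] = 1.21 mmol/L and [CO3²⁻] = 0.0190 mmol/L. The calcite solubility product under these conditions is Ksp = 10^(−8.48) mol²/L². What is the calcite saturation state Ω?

Ksp = 10^(−8.48) = 3.311×10^-9
Ω = [Ca²⁺][CO3²⁻]/Ksp = (1.21×10^-3)(0.0190×10^-3) / 3.311×10^-9 = 6.94

Ω = 6.94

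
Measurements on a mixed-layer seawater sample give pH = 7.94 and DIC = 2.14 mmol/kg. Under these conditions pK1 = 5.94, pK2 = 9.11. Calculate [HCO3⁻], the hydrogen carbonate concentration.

[HCO3⁻] = 1.99 mmol/kg

α₁ = 1 / (1 + [H⁺]/K1 + K2/[H⁺]) = 1 / (1 + 10^-2.00 + 10^-1.17)
   = 1 / (1 + 0.010000 + 0.067608) = 1/1.0776 = 0.9280
[HCO3⁻] = α₁ × DIC = 0.9280 × 2.14 = 1.99 mmol/kg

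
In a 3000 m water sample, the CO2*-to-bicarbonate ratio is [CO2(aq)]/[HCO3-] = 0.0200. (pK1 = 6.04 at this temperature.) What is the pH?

pH = 7.74

From K1 = [H⁺][HCO3-]/[CO2(aq)]:  pH = pK1 − log₁₀([CO2(aq)]/[HCO3-])
log₁₀(0.0200) = -1.699
pH = 6.04 − (-1.699) = 7.74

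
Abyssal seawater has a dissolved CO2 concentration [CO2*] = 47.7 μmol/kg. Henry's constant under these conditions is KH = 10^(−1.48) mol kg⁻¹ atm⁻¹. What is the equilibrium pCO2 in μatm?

KH = 10^(−1.48) = 3.311×10^-2 mol kg⁻¹ atm⁻¹
pCO2 = [CO2*]/KH = 47.7×10^-6 / 3.311×10^-2 = 1.44×10^-3 atm = 1440 μatm

pCO2 = 1440 μatm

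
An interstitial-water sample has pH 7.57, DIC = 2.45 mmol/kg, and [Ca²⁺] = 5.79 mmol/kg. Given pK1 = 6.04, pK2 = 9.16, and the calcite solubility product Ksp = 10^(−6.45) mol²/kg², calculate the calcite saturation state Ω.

Ω = 0.974

α₂ = 1 / (1 + [H⁺]/K2 + [H⁺]²/(K1K2)) = 1 / (1 + 10^+1.59 + 10^+0.06)
   = 1 / (1 + 38.905 + 1.1482) = 1/41.053 = 0.02436
[CO3²⁻] = α₂ × DIC = 0.02436 × 2.45 = 0.05968 mmol/kg
Ksp = 10^(−6.45) = 3.548×10^-7
Ω = [Ca²⁺][CO3²⁻]/Ksp = (5.79×10^-3)(5.968×10^-5) / 3.548×10^-7 = 0.974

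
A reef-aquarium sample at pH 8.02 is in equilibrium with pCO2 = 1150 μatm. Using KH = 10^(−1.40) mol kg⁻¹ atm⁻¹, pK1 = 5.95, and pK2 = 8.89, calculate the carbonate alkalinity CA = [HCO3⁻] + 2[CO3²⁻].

[CO2*] = KH · pCO2 = 10^(−1.40) × 1150×10^-6 = 4.578×10^-5 mol/kg
α₀ = 1/(1 + K1/[H⁺] + K1K2/[H⁺]²) = 1/(1 + 10^+2.07 + 10^+1.20) = 0.007444
DIC = [CO2*]/α₀ = 4.578×10^-5 / 0.007444 = 6.150 mmol/kg
CA = (α₁ + 2α₂)·DIC = (0.8746 + 2×0.1180) × 6.150 = 6.83 mmol/kg

CA = 6.83 mmol/kg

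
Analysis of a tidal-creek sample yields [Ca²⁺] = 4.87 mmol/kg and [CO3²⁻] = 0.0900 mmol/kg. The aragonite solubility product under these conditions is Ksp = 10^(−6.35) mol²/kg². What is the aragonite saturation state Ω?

Ksp = 10^(−6.35) = 4.467×10^-7
Ω = [Ca²⁺][CO3²⁻]/Ksp = (4.87×10^-3)(0.0900×10^-3) / 4.467×10^-7 = 0.981

Ω = 0.981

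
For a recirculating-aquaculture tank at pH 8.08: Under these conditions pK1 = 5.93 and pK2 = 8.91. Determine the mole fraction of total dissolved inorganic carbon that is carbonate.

α₂ = 1 / (1 + [H⁺]/K2 + [H⁺]²/(K1K2)) = 1 / (1 + 10^+0.83 + 10^-1.32)
   = 1 / (1 + 6.7608 + 0.047863) = 1/7.8087 = 0.1281

α₂ = 0.128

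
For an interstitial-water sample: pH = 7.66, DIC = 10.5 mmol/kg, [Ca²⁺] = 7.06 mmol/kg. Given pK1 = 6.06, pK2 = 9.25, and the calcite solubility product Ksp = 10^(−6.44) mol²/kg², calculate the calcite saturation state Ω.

α₂ = 1 / (1 + [H⁺]/K2 + [H⁺]²/(K1K2)) = 1 / (1 + 10^+1.59 + 10^-0.01)
   = 1 / (1 + 38.905 + 0.97724) = 1/40.882 = 0.02446
[CO3²⁻] = α₂ × DIC = 0.02446 × 10.5 = 0.2568 mmol/kg
Ksp = 10^(−6.44) = 3.631×10^-7
Ω = [Ca²⁺][CO3²⁻]/Ksp = (7.06×10^-3)(2.568×10^-4) / 3.631×10^-7 = 4.99

Ω = 4.99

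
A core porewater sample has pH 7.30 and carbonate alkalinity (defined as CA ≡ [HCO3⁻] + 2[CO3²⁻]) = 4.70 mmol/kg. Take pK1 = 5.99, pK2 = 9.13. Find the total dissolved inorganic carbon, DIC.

CA = [HCO3⁻] + 2[CO3²⁻] = (α₁ + 2α₂)·DIC
At pH 7.30: [H⁺]/K1 = 10^-1.31 = 0.048978, K2/[H⁺] = 10^-1.83 = 0.014791
α₁ = 1/(1 + 0.048978 + 0.014791) = 1/1.0638 = 0.9401; α₂ = α₁·K2/[H⁺] = 0.01390
α₁ + 2α₂ = 0.9679
DIC = CA / (α₁ + 2α₂) = 4.70 / 0.9679 = 4.86 mmol/kg

DIC = 4.86 mmol/kg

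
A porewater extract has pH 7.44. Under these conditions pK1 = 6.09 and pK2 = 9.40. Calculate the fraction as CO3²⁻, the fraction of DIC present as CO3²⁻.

α₂ = 1 / (1 + [H⁺]/K2 + [H⁺]²/(K1K2)) = 1 / (1 + 10^+1.96 + 10^+0.61)
   = 1 / (1 + 91.201 + 4.0738) = 1/96.275 = 0.01039

α₂ = 0.0104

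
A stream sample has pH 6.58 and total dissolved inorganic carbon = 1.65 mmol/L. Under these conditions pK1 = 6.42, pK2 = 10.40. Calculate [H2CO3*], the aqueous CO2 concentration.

α₀ = 1 / (1 + K1/[H⁺] + K1K2/[H⁺]²) = 1 / (1 + 10^+0.16 + 10^-3.66)
   = 1 / (1 + 1.4454 + 0.00021878) = 1/2.4457 = 0.4089
[CO2*] = α₀ × DIC = 0.4089 × 1.65 = 0.675 mmol/L

[CO2*] = 0.675 mmol/L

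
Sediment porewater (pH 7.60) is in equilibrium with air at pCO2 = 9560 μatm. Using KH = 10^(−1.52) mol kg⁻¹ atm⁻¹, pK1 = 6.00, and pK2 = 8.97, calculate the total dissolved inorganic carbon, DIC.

DIC = 12.3 mmol/kg

[CO2*] = KH · pCO2 = 10^(−1.52) × 9560×10^-6 = 2.887×10^-4 mol/kg
α₀ = 1/(1 + K1/[H⁺] + K1K2/[H⁺]²) = 1/(1 + 10^+1.60 + 10^+0.23) = 0.02352
DIC = [CO2*]/α₀ = 2.887×10^-4 / 0.02352 = 12.3 mmol/kg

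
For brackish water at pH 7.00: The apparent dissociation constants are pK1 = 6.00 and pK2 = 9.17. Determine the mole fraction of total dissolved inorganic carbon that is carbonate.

α₂ = 1 / (1 + [H⁺]/K2 + [H⁺]²/(K1K2)) = 1 / (1 + 10^+2.17 + 10^+1.17)
   = 1 / (1 + 147.91 + 14.791) = 1/163.70 = 0.006109

α₂ = 0.00611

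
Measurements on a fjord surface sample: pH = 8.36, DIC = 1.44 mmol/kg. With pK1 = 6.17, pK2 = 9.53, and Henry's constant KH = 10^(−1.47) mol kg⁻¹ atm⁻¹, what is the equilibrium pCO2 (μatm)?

α₀ = 1 / (1 + K1/[H⁺] + K1K2/[H⁺]²) = 1 / (1 + 10^+2.19 + 10^+1.02)
   = 1 / (1 + 154.88 + 10.471) = 1/166.35 = 0.006011
[CO2*] = α₀ × DIC = 0.006011 × 1.44 = 0.008656 mmol/kg = 8.656 μmol/kg
pCO2 = [CO2*]/KH = 8.656×10^-6 / 3.388×10^-2 = 255 μatm

pCO2 = 255 μatm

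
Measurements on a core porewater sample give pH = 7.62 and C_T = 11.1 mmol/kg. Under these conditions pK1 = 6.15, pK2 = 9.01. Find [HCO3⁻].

α₁ = 1 / (1 + [H⁺]/K1 + K2/[H⁺]) = 1 / (1 + 10^-1.47 + 10^-1.39)
   = 1 / (1 + 0.033884 + 0.040738) = 1/1.0746 = 0.9306
[HCO3⁻] = α₁ × DIC = 0.9306 × 11.1 = 10.3 mmol/kg

[HCO3⁻] = 10.3 mmol/kg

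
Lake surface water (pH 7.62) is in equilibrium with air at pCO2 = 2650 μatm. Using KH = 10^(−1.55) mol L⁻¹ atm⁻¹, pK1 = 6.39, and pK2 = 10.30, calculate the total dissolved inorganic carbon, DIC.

[CO2*] = KH · pCO2 = 10^(−1.55) × 2650×10^-6 = 7.469×10^-5 mol/L
α₀ = 1/(1 + K1/[H⁺] + K1K2/[H⁺]²) = 1/(1 + 10^+1.23 + 10^-1.45) = 0.05550
DIC = [CO2*]/α₀ = 7.469×10^-5 / 0.05550 = 1.35 mmol/L

DIC = 1.35 mmol/L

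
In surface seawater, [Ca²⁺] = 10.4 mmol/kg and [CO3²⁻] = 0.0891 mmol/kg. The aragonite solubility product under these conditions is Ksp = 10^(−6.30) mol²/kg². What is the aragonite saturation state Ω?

Ksp = 10^(−6.30) = 5.012×10^-7
Ω = [Ca²⁺][CO3²⁻]/Ksp = (10.4×10^-3)(0.0891×10^-3) / 5.012×10^-7 = 1.85

Ω = 1.85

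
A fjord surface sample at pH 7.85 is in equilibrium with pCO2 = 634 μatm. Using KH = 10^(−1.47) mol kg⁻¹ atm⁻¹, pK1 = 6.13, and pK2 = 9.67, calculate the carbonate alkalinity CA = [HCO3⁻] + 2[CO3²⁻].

[CO2*] = KH · pCO2 = 10^(−1.47) × 634×10^-6 = 2.148×10^-5 mol/kg
α₀ = 1/(1 + K1/[H⁺] + K1K2/[H⁺]²) = 1/(1 + 10^+1.72 + 10^-0.10) = 0.01842
DIC = [CO2*]/α₀ = 2.148×10^-5 / 0.01842 = 1.166 mmol/kg
CA = (α₁ + 2α₂)·DIC = (0.9669 + 2×0.01464) × 1.166 = 1.16 mmol/kg

CA = 1.16 mmol/kg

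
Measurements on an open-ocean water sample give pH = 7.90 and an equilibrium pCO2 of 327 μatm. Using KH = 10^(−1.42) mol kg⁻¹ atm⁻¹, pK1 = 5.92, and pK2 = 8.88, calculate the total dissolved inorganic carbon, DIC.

[CO2*] = KH · pCO2 = 10^(−1.42) × 327×10^-6 = 1.243×10^-5 mol/kg
α₀ = 1/(1 + K1/[H⁺] + K1K2/[H⁺]²) = 1/(1 + 10^+1.98 + 10^+1.00) = 0.009390
DIC = [CO2*]/α₀ = 1.243×10^-5 / 0.009390 = 1.32 mmol/kg

DIC = 1.32 mmol/kg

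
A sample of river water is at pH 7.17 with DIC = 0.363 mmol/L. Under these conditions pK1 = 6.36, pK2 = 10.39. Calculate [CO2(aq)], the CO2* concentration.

[CO2*] = 0.0487 mmol/L

α₀ = 1 / (1 + K1/[H⁺] + K1K2/[H⁺]²) = 1 / (1 + 10^+0.81 + 10^-2.41)
   = 1 / (1 + 6.4565 + 0.0038905) = 1/7.4604 = 0.1340
[CO2*] = α₀ × DIC = 0.1340 × 0.363 = 0.0487 mmol/L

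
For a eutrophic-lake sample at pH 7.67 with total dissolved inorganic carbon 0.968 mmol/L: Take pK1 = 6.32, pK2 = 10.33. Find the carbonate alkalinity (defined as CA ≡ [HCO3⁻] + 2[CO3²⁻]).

CA = 0.929 mmol/L

CA = [HCO3⁻] + 2[CO3²⁻] = (α₁ + 2α₂)·DIC
At pH 7.67: [H⁺]/K1 = 10^-1.35 = 0.044668, K2/[H⁺] = 10^-2.66 = 0.0021878
α₁ = 1/(1 + 0.044668 + 0.0021878) = 1/1.0469 = 0.9552; α₂ = α₁·K2/[H⁺] = 0.002090
α₁ + 2α₂ = 0.9594
CA = 0.9594 × 0.968 = 0.929 mmol/L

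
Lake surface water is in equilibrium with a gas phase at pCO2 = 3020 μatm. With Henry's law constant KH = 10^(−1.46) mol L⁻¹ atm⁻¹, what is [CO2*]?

KH = 10^(−1.46) = 3.467×10^-2 mol L⁻¹ atm⁻¹
[CO2*] = KH · pCO2 = 3.467×10^-2 × 3020×10^-6 atm = 1.05×10^-4 mol/L

[CO2*] = 105 μmol/L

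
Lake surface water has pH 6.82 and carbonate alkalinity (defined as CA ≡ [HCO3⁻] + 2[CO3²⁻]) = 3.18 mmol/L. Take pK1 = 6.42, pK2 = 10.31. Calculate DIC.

CA = [HCO3⁻] + 2[CO3²⁻] = (α₁ + 2α₂)·DIC
At pH 6.82: [H⁺]/K1 = 10^-0.40 = 0.39811, K2/[H⁺] = 10^-3.49 = 0.00032359
α₁ = 1/(1 + 0.39811 + 0.00032359) = 1/1.3984 = 0.7151; α₂ = α₁·K2/[H⁺] = 0.0002314
α₁ + 2α₂ = 0.7156
DIC = CA / (α₁ + 2α₂) = 3.18 / 0.7156 = 4.44 mmol/L

DIC = 4.44 mmol/L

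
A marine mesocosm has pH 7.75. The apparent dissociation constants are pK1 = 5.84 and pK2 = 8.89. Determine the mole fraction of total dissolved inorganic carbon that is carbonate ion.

α₂ = 1 / (1 + [H⁺]/K2 + [H⁺]²/(K1K2)) = 1 / (1 + 10^+1.14 + 10^-0.77)
   = 1 / (1 + 13.804 + 0.16982) = 1/14.974 = 0.06678

α₂ = 0.0668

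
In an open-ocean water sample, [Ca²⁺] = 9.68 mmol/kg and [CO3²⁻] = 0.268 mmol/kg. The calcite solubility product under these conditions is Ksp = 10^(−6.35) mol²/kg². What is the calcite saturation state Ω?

Ksp = 10^(−6.35) = 4.467×10^-7
Ω = [Ca²⁺][CO3²⁻]/Ksp = (9.68×10^-3)(0.268×10^-3) / 4.467×10^-7 = 5.81

Ω = 5.81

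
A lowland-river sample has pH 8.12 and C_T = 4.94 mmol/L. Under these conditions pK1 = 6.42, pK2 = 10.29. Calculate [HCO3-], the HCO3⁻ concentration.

[HCO3⁻] = 4.81 mmol/L

α₁ = 1 / (1 + [H⁺]/K1 + K2/[H⁺]) = 1 / (1 + 10^-1.70 + 10^-2.17)
   = 1 / (1 + 0.019953 + 0.0067608) = 1/1.0267 = 0.9740
[HCO3⁻] = α₁ × DIC = 0.9740 × 4.94 = 4.81 mmol/L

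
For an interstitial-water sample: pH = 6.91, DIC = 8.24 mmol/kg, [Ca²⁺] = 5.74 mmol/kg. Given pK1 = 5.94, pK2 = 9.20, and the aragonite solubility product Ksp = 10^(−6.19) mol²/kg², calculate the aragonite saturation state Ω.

Ω = 0.338

α₂ = 1 / (1 + [H⁺]/K2 + [H⁺]²/(K1K2)) = 1 / (1 + 10^+2.29 + 10^+1.32)
   = 1 / (1 + 194.98 + 20.893) = 1/216.88 = 0.004611
[CO3²⁻] = α₂ × DIC = 0.004611 × 8.24 = 0.03799 mmol/kg
Ksp = 10^(−6.19) = 6.457×10^-7
Ω = [Ca²⁺][CO3²⁻]/Ksp = (5.74×10^-3)(3.799×10^-5) / 6.457×10^-7 = 0.338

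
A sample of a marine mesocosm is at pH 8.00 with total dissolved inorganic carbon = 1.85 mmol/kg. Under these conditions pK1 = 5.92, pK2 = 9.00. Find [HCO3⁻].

[HCO3⁻] = 1.67 mmol/kg

α₁ = 1 / (1 + [H⁺]/K1 + K2/[H⁺]) = 1 / (1 + 10^-2.08 + 10^-1.00)
   = 1 / (1 + 0.0083176 + 0.10000) = 1/1.1083 = 0.9023
[HCO3⁻] = α₁ × DIC = 0.9023 × 1.85 = 1.67 mmol/kg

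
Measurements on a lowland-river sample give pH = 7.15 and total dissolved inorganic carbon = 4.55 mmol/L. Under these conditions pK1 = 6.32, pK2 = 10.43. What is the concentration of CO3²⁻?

α₂ = 1 / (1 + [H⁺]/K2 + [H⁺]²/(K1K2)) = 1 / (1 + 10^+3.28 + 10^+2.45)
   = 1 / (1 + 1905.5 + 281.84) = 1/2188.3 = 0.0004570
[CO3²⁻] = α₂ × DIC = 0.0004570 × 4.55 = 0.00208 mmol/L = 2.08 μmol/L

[CO3²⁻] = 2.08 μmol/L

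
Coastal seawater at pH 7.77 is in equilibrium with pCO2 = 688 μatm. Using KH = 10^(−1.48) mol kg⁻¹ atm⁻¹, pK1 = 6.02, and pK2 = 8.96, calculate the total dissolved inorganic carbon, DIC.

[CO2*] = KH · pCO2 = 10^(−1.48) × 688×10^-6 = 2.278×10^-5 mol/kg
α₀ = 1/(1 + K1/[H⁺] + K1K2/[H⁺]²) = 1/(1 + 10^+1.75 + 10^+0.56) = 0.01643
DIC = [CO2*]/α₀ = 2.278×10^-5 / 0.01643 = 1.39 mmol/kg

DIC = 1.39 mmol/kg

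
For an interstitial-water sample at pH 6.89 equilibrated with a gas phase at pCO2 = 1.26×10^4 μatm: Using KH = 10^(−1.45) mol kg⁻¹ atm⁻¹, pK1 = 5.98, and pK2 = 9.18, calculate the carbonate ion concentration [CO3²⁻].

[CO2*] = KH · pCO2 = 10^(−1.45) × 1.26×10^4×10^-6 = 4.471×10^-4 mol/kg
α₀ = 1/(1 + K1/[H⁺] + K1K2/[H⁺]²) = 1/(1 + 10^+0.91 + 10^-1.38) = 0.1091
DIC = [CO2*]/α₀ = 4.471×10^-4 / 0.1091 = 4.100 mmol/kg
[CO3²⁻] = α₂·DIC; α₂ = 0.004546, so [CO3²⁻] = 0.004546 × 4.100 = 0.0186 mmol/kg = 18.6 μmol/kg

[CO3²⁻] = 18.6 μmol/kg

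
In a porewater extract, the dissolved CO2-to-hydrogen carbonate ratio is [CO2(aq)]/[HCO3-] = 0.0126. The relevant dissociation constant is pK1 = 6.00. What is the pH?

pH = 7.90

From K1 = [H⁺][HCO3-]/[CO2(aq)]:  pH = pK1 − log₁₀([CO2(aq)]/[HCO3-])
log₁₀(0.0126) = -1.900
pH = 6.00 − (-1.900) = 7.90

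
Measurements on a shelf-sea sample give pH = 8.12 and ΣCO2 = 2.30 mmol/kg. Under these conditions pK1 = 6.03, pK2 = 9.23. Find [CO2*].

α₀ = 1 / (1 + K1/[H⁺] + K1K2/[H⁺]²) = 1 / (1 + 10^+2.09 + 10^+0.98)
   = 1 / (1 + 123.03 + 9.5499) = 1/133.58 = 0.007486
[CO2*] = α₀ × DIC = 0.007486 × 2.30 = 0.0172 mmol/kg = 17.2 μmol/kg

[CO2*] = 17.2 μmol/kg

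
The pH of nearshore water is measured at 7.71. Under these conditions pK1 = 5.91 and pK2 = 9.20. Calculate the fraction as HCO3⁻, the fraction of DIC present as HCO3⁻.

α₁ = 0.954

α₁ = 1 / (1 + [H⁺]/K1 + K2/[H⁺]) = 1 / (1 + 10^-1.80 + 10^-1.49)
   = 1 / (1 + 0.015849 + 0.032359) = 1/1.0482 = 0.9540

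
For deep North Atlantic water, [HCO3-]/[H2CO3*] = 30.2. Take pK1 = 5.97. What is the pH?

From K1 = [H⁺][HCO3-]/[H2CO3*]:  pH = pK1 + log₁₀([HCO3-]/[H2CO3*])
log₁₀(30.2) = +1.480
pH = 5.97 + (+1.480) = 7.45

pH = 7.45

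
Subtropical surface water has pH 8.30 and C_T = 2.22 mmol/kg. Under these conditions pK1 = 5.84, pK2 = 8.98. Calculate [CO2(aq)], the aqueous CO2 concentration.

α₀ = 1 / (1 + K1/[H⁺] + K1K2/[H⁺]²) = 1 / (1 + 10^+2.46 + 10^+1.78)
   = 1 / (1 + 288.40 + 60.256) = 1/349.66 = 0.002860
[CO2*] = α₀ × DIC = 0.002860 × 2.22 = 0.00635 mmol/kg = 6.35 μmol/kg

[CO2*] = 6.35 μmol/kg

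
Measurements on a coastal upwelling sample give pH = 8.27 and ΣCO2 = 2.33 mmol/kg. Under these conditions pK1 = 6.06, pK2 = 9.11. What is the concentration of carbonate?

[CO3²⁻] = 0.293 mmol/kg

α₂ = 1 / (1 + [H⁺]/K2 + [H⁺]²/(K1K2)) = 1 / (1 + 10^+0.84 + 10^-1.37)
   = 1 / (1 + 6.9183 + 0.042658) = 1/7.9610 = 0.1256
[CO3²⁻] = α₂ × DIC = 0.1256 × 2.33 = 0.293 mmol/kg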